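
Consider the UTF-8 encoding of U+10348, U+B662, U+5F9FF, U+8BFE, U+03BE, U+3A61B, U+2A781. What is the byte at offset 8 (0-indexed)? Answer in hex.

0x9F

U+10348 → 4-byte form F0 90 8D 88 at offsets 0–3.
U+B662 → 3-byte form EB 99 A2 at offsets 4–6.
U+5F9FF → 4-byte form F1 9F A7 BF at offsets 7–10.
Offset 8 falls in char 3's range; it's byte 2 of F1 9F A7 BF = 0x9F.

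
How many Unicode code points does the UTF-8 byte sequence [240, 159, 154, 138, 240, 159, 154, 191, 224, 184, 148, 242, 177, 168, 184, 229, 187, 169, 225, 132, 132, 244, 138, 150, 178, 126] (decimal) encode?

Byte at offset 0: 0xF0 = 11110000 → 4-byte char (#1). Advance 4.
Byte at offset 4: 0xF0 = 11110000 → 4-byte char (#2). Advance 4.
Byte at offset 8: 0xE0 = 11100000 → 3-byte char (#3). Advance 3.
Byte at offset 11: 0xF2 = 11110010 → 4-byte char (#4). Advance 4.
Byte at offset 15: 0xE5 = 11100101 → 3-byte char (#5). Advance 3.
Byte at offset 18: 0xE1 = 11100001 → 3-byte char (#6). Advance 3.
Byte at offset 21: 0xF4 = 11110100 → 4-byte char (#7). Advance 4.
Byte at offset 25: 0x7E = 01111110 → 1-byte char (#8). Advance 1.
Reached end at offset 26 after 8 code points.

8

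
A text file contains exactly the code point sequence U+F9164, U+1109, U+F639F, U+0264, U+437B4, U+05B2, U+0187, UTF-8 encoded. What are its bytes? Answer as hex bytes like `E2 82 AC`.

F3 B9 85 A4 E1 84 89 F3 B6 8E 9F C9 A4 F1 83 9E B4 D6 B2 C6 87

U+F9164: 4-byte form → F3 B9 85 A4.
U+1109: 3-byte form → E1 84 89.
U+F639F: 4-byte form → F3 B6 8E 9F.
U+0264: 2-byte form → C9 A4.
U+437B4: 4-byte form → F1 83 9E B4.
U+05B2: 2-byte form → D6 B2.
U+0187: 2-byte form → C6 87.
Concatenated (21 bytes): F3 B9 85 A4 E1 84 89 F3 B6 8E 9F C9 A4 F1 83 9E B4 D6 B2 C6 87.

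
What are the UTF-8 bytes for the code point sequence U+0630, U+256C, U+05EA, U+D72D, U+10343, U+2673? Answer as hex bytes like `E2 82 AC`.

U+0630: 2-byte form → D8 B0.
U+256C: 3-byte form → E2 95 AC.
U+05EA: 2-byte form → D7 AA.
U+D72D: 3-byte form → ED 9C AD.
U+10343: 4-byte form → F0 90 8D 83.
U+2673: 3-byte form → E2 99 B3.
Concatenated (17 bytes): D8 B0 E2 95 AC D7 AA ED 9C AD F0 90 8D 83 E2 99 B3.

D8 B0 E2 95 AC D7 AA ED 9C AD F0 90 8D 83 E2 99 B3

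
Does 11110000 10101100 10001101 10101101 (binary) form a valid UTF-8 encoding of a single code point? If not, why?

valid

Leading byte 0xF0 = 11110000 → 4-byte form.
Continuation bytes 0xAC=10101100, 0x8D=10001101, 0xAD=10101101 all match 10xxxxxx.
Decoded value 0x2C36D is ≥ 0x10000 (shortest form) and not a surrogate.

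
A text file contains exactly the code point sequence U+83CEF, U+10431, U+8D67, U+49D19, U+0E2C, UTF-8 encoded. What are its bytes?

F2 83 B3 AF F0 90 90 B1 E8 B5 A7 F1 89 B4 99 E0 B8 AC

U+83CEF: 4-byte form → F2 83 B3 AF.
U+10431: 4-byte form → F0 90 90 B1.
U+8D67: 3-byte form → E8 B5 A7.
U+49D19: 4-byte form → F1 89 B4 99.
U+0E2C: 3-byte form → E0 B8 AC.
Concatenated (18 bytes): F2 83 B3 AF F0 90 90 B1 E8 B5 A7 F1 89 B4 99 E0 B8 AC.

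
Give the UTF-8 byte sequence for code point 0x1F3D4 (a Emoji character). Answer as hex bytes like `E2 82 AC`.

F0 9F 8F 94

U+1F3D4 = 0x1F3D4 = 127956 decimal. In range U+10000–U+10FFFF → 4-byte form: 11110xxx 10xxxxxx 10xxxxxx 10xxxxxx.
Binary (21 bits): 000011111001111010100.
Split 3+6+6+6: 000 | 011111 | 001111 | 010100.
Byte 1: 11110000 = 0xF0.
Byte 2: 10011111 = 0x9F.
Byte 3: 10001111 = 0x8F.
Byte 4: 10010100 = 0x94.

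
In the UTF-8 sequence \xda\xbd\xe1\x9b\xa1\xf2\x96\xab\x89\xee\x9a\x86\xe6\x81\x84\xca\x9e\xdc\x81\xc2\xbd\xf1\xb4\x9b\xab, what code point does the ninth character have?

Offset 0: leading byte 0xDA = 11011010 → 2-byte char #1 = DA BD.
Offset 2: leading byte 0xE1 = 11100001 → 3-byte char #2 = E1 9B A1.
Offset 5: leading byte 0xF2 = 11110010 → 4-byte char #3 = F2 96 AB 89.
Offset 9: leading byte 0xEE = 11101110 → 3-byte char #4 = EE 9A 86.
Offset 12: leading byte 0xE6 = 11100110 → 3-byte char #5 = E6 81 84.
Offset 15: leading byte 0xCA = 11001010 → 2-byte char #6 = CA 9E.
Offset 17: leading byte 0xDC = 11011100 → 2-byte char #7 = DC 81.
Offset 19: leading byte 0xC2 = 11000010 → 2-byte char #8 = C2 BD.
Offset 21: leading byte 0xF1 = 11110001 → 4-byte char #9 = F1 B4 9B AB.
Leading byte 0xF1 = 11110001 matches 11110xxx → 4-byte sequence.
Byte 1: 0xF1 = 11110001, payload 001 (3 bits).
Byte 2: 0xB4 = 10110100 (10xxxxxx ✓), payload 110100.
Byte 3: 0x9B = 10011011 (10xxxxxx ✓), payload 011011.
Byte 4: 0xAB = 10101011 (10xxxxxx ✓), payload 101011.
Concatenate: 001110100011011101011 = 0x746EB (21 bits → U+746EB).

U+746EB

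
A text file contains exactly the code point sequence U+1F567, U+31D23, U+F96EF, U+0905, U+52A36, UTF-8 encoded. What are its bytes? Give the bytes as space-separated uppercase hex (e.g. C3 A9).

F0 9F 95 A7 F0 B1 B4 A3 F3 B9 9B AF E0 A4 85 F1 92 A8 B6

U+1F567: 4-byte form → F0 9F 95 A7.
U+31D23: 4-byte form → F0 B1 B4 A3.
U+F96EF: 4-byte form → F3 B9 9B AF.
U+0905: 3-byte form → E0 A4 85.
U+52A36: 4-byte form → F1 92 A8 B6.
Concatenated (19 bytes): F0 9F 95 A7 F0 B1 B4 A3 F3 B9 9B AF E0 A4 85 F1 92 A8 B6.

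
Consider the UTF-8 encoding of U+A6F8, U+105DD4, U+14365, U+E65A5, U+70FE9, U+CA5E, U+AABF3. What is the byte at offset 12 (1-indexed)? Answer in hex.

0xF3

1-indexed offset 12 is 0-indexed offset 11.
U+A6F8 → 3-byte form EA 9B B8 at offsets 0–2.
U+105DD4 → 4-byte form F4 85 B7 94 at offsets 3–6.
U+14365 → 4-byte form F0 94 8D A5 at offsets 7–10.
U+E65A5 → 4-byte form F3 A6 96 A5 at offsets 11–14.
Offset 11 falls in char 4's range; it's byte 1 of F3 A6 96 A5 = 0xF3.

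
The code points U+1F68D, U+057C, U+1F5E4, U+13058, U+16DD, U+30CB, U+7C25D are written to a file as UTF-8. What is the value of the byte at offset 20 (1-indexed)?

1-indexed offset 20 is 0-indexed offset 19.
U+1F68D → 4-byte form F0 9F 9A 8D at offsets 0–3.
U+057C → 2-byte form D5 BC at offsets 4–5.
U+1F5E4 → 4-byte form F0 9F 97 A4 at offsets 6–9.
U+13058 → 4-byte form F0 93 81 98 at offsets 10–13.
U+16DD → 3-byte form E1 9B 9D at offsets 14–16.
U+30CB → 3-byte form E3 83 8B at offsets 17–19.
Offset 19 falls in char 6's range; it's byte 3 of E3 83 8B = 0x8B.

0x8B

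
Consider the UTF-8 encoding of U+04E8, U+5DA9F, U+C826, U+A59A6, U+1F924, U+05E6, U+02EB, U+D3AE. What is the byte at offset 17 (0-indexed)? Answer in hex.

U+04E8 → 2-byte form D3 A8 at offsets 0–1.
U+5DA9F → 4-byte form F1 9D AA 9F at offsets 2–5.
U+C826 → 3-byte form EC A0 A6 at offsets 6–8.
U+A59A6 → 4-byte form F2 A5 A6 A6 at offsets 9–12.
U+1F924 → 4-byte form F0 9F A4 A4 at offsets 13–16.
U+05E6 → 2-byte form D7 A6 at offsets 17–18.
Offset 17 falls in char 6's range; it's byte 1 of D7 A6 = 0xD7.

0xD7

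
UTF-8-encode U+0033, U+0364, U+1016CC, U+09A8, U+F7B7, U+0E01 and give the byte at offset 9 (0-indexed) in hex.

0xA8

U+0033 → 1-byte form 33 at offsets 0–0.
U+0364 → 2-byte form CD A4 at offsets 1–2.
U+1016CC → 4-byte form F4 81 9B 8C at offsets 3–6.
U+09A8 → 3-byte form E0 A6 A8 at offsets 7–9.
Offset 9 falls in char 4's range; it's byte 3 of E0 A6 A8 = 0xA8.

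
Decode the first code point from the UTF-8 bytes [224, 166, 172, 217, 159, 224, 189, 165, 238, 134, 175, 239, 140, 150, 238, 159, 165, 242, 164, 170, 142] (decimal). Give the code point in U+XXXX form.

Offset 0: leading byte 0xE0 = 11100000 → 3-byte char #1 = E0 A6 AC.
Leading byte 0xE0 = 11100000 matches 1110xxxx → 3-byte sequence.
Byte 1: 0xE0 = 11100000, payload 0000 (4 bits).
Byte 2: 0xA6 = 10100110 (10xxxxxx ✓), payload 100110.
Byte 3: 0xAC = 10101100 (10xxxxxx ✓), payload 101100.
Concatenate: 0000100110101100 = 0x9AC (16 bits → U+09AC).

U+09AC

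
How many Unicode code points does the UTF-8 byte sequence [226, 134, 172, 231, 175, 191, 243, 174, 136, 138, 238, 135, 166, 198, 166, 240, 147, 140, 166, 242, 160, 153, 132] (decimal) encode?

Byte at offset 0: 0xE2 = 11100010 → 3-byte char (#1). Advance 3.
Byte at offset 3: 0xE7 = 11100111 → 3-byte char (#2). Advance 3.
Byte at offset 6: 0xF3 = 11110011 → 4-byte char (#3). Advance 4.
Byte at offset 10: 0xEE = 11101110 → 3-byte char (#4). Advance 3.
Byte at offset 13: 0xC6 = 11000110 → 2-byte char (#5). Advance 2.
Byte at offset 15: 0xF0 = 11110000 → 4-byte char (#6). Advance 4.
Byte at offset 19: 0xF2 = 11110010 → 4-byte char (#7). Advance 4.
Reached end at offset 23 after 7 code points.

7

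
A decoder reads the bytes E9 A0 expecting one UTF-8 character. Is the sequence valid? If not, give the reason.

invalid (sequence truncated)

Leading byte 0xE9 = 11101001 → 3-byte form, but only 2 bytes are present.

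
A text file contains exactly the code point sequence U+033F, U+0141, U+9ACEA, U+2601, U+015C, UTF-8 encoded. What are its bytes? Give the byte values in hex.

CC BF C5 81 F2 9A B3 AA E2 98 81 C5 9C

U+033F: 2-byte form → CC BF.
U+0141: 2-byte form → C5 81.
U+9ACEA: 4-byte form → F2 9A B3 AA.
U+2601: 3-byte form → E2 98 81.
U+015C: 2-byte form → C5 9C.
Concatenated (13 bytes): CC BF C5 81 F2 9A B3 AA E2 98 81 C5 9C.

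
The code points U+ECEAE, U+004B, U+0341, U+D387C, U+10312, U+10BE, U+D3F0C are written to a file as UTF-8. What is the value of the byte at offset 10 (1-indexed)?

1-indexed offset 10 is 0-indexed offset 9.
U+ECEAE → 4-byte form F3 AC BA AE at offsets 0–3.
U+004B → 1-byte form 4B at offsets 4–4.
U+0341 → 2-byte form CD 81 at offsets 5–6.
U+D387C → 4-byte form F3 93 A1 BC at offsets 7–10.
Offset 9 falls in char 4's range; it's byte 3 of F3 93 A1 BC = 0xA1.

0xA1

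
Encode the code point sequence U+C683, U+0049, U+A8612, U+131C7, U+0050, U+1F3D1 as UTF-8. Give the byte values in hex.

U+C683: 3-byte form → EC 9A 83.
U+0049: 1-byte form → 49.
U+A8612: 4-byte form → F2 A8 98 92.
U+131C7: 4-byte form → F0 93 87 87.
U+0050: 1-byte form → 50.
U+1F3D1: 4-byte form → F0 9F 8F 91.
Concatenated (17 bytes): EC 9A 83 49 F2 A8 98 92 F0 93 87 87 50 F0 9F 8F 91.

EC 9A 83 49 F2 A8 98 92 F0 93 87 87 50 F0 9F 8F 91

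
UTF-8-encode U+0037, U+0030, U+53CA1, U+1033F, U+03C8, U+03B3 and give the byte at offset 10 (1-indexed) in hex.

0xBF

1-indexed offset 10 is 0-indexed offset 9.
U+0037 → 1-byte form 37 at offsets 0–0.
U+0030 → 1-byte form 30 at offsets 1–1.
U+53CA1 → 4-byte form F1 93 B2 A1 at offsets 2–5.
U+1033F → 4-byte form F0 90 8C BF at offsets 6–9.
Offset 9 falls in char 4's range; it's byte 4 of F0 90 8C BF = 0xBF.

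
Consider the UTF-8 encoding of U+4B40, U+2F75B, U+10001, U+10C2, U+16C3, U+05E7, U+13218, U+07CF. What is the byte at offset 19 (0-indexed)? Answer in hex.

0xF0

U+4B40 → 3-byte form E4 AD 80 at offsets 0–2.
U+2F75B → 4-byte form F0 AF 9D 9B at offsets 3–6.
U+10001 → 4-byte form F0 90 80 81 at offsets 7–10.
U+10C2 → 3-byte form E1 83 82 at offsets 11–13.
U+16C3 → 3-byte form E1 9B 83 at offsets 14–16.
U+05E7 → 2-byte form D7 A7 at offsets 17–18.
U+13218 → 4-byte form F0 93 88 98 at offsets 19–22.
Offset 19 falls in char 7's range; it's byte 1 of F0 93 88 98 = 0xF0.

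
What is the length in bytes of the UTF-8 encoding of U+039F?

2

U+039F = 0x39F. UTF-8 uses 1 byte below 0x80, 2 below 0x800, 3 below 0x10000, 4 up to 0x10FFFF. 0x39F is in U+0080–U+07FF → 2 bytes.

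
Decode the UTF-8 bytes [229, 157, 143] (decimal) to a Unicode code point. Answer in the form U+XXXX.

U+574F

Leading byte 0xE5 = 11100101 matches 1110xxxx → 3-byte sequence.
Byte 1: 0xE5 = 11100101, payload 0101 (4 bits).
Byte 2: 0x9D = 10011101 (10xxxxxx ✓), payload 011101.
Byte 3: 0x8F = 10001111 (10xxxxxx ✓), payload 001111.
Concatenate: 0101011101001111 = 0x574F (16 bits → U+574F).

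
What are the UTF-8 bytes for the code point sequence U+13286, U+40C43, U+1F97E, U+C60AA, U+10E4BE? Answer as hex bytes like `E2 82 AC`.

F0 93 8A 86 F1 80 B1 83 F0 9F A5 BE F3 86 82 AA F4 8E 92 BE

U+13286: 4-byte form → F0 93 8A 86.
U+40C43: 4-byte form → F1 80 B1 83.
U+1F97E: 4-byte form → F0 9F A5 BE.
U+C60AA: 4-byte form → F3 86 82 AA.
U+10E4BE: 4-byte form → F4 8E 92 BE.
Concatenated (20 bytes): F0 93 8A 86 F1 80 B1 83 F0 9F A5 BE F3 86 82 AA F4 8E 92 BE.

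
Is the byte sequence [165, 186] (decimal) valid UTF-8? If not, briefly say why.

invalid (continuation byte with no leading byte)

Byte 0xA5 = 10100101 has the form 10xxxxxx — a continuation byte — but there is no preceding leading byte.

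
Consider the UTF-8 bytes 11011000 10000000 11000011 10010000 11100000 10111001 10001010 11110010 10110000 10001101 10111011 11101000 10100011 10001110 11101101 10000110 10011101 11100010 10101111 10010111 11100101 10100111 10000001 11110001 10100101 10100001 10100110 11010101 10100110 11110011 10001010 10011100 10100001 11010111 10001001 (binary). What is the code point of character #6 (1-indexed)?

U+D19D

Offset 0: leading byte 0xD8 = 11011000 → 2-byte char #1 = D8 80.
Offset 2: leading byte 0xC3 = 11000011 → 2-byte char #2 = C3 90.
Offset 4: leading byte 0xE0 = 11100000 → 3-byte char #3 = E0 B9 8A.
Offset 7: leading byte 0xF2 = 11110010 → 4-byte char #4 = F2 B0 8D BB.
Offset 11: leading byte 0xE8 = 11101000 → 3-byte char #5 = E8 A3 8E.
Offset 14: leading byte 0xED = 11101101 → 3-byte char #6 = ED 86 9D.
Leading byte 0xED = 11101101 matches 1110xxxx → 3-byte sequence.
Byte 1: 0xED = 11101101, payload 1101 (4 bits).
Byte 2: 0x86 = 10000110 (10xxxxxx ✓), payload 000110.
Byte 3: 0x9D = 10011101 (10xxxxxx ✓), payload 011101.
Concatenate: 1101000110011101 = 0xD19D (16 bits → U+D19D).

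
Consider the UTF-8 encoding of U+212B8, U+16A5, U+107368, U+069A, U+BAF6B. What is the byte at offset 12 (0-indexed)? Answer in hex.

U+212B8 → 4-byte form F0 A1 8A B8 at offsets 0–3.
U+16A5 → 3-byte form E1 9A A5 at offsets 4–6.
U+107368 → 4-byte form F4 87 8D A8 at offsets 7–10.
U+069A → 2-byte form DA 9A at offsets 11–12.
Offset 12 falls in char 4's range; it's byte 2 of DA 9A = 0x9A.

0x9A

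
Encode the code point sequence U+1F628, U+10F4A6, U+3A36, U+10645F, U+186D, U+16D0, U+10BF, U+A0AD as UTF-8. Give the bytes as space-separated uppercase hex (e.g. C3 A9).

U+1F628: 4-byte form → F0 9F 98 A8.
U+10F4A6: 4-byte form → F4 8F 92 A6.
U+3A36: 3-byte form → E3 A8 B6.
U+10645F: 4-byte form → F4 86 91 9F.
U+186D: 3-byte form → E1 A1 AD.
U+16D0: 3-byte form → E1 9B 90.
U+10BF: 3-byte form → E1 82 BF.
U+A0AD: 3-byte form → EA 82 AD.
Concatenated (27 bytes): F0 9F 98 A8 F4 8F 92 A6 E3 A8 B6 F4 86 91 9F E1 A1 AD E1 9B 90 E1 82 BF EA 82 AD.

F0 9F 98 A8 F4 8F 92 A6 E3 A8 B6 F4 86 91 9F E1 A1 AD E1 9B 90 E1 82 BF EA 82 AD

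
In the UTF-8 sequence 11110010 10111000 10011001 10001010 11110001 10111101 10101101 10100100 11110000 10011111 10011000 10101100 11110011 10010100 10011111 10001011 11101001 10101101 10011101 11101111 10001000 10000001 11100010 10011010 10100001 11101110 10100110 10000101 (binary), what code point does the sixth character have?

Offset 0: leading byte 0xF2 = 11110010 → 4-byte char #1 = F2 B8 99 8A.
Offset 4: leading byte 0xF1 = 11110001 → 4-byte char #2 = F1 BD AD A4.
Offset 8: leading byte 0xF0 = 11110000 → 4-byte char #3 = F0 9F 98 AC.
Offset 12: leading byte 0xF3 = 11110011 → 4-byte char #4 = F3 94 9F 8B.
Offset 16: leading byte 0xE9 = 11101001 → 3-byte char #5 = E9 AD 9D.
Offset 19: leading byte 0xEF = 11101111 → 3-byte char #6 = EF 88 81.
Leading byte 0xEF = 11101111 matches 1110xxxx → 3-byte sequence.
Byte 1: 0xEF = 11101111, payload 1111 (4 bits).
Byte 2: 0x88 = 10001000 (10xxxxxx ✓), payload 001000.
Byte 3: 0x81 = 10000001 (10xxxxxx ✓), payload 000001.
Concatenate: 1111001000000001 = 0xF201 (16 bits → U+F201).

U+F201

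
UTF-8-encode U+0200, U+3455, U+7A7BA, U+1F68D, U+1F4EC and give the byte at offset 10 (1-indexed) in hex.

1-indexed offset 10 is 0-indexed offset 9.
U+0200 → 2-byte form C8 80 at offsets 0–1.
U+3455 → 3-byte form E3 91 95 at offsets 2–4.
U+7A7BA → 4-byte form F1 BA 9E BA at offsets 5–8.
U+1F68D → 4-byte form F0 9F 9A 8D at offsets 9–12.
Offset 9 falls in char 4's range; it's byte 1 of F0 9F 9A 8D = 0xF0.

0xF0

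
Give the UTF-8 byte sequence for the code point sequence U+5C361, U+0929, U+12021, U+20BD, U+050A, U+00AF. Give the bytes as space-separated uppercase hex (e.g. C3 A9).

U+5C361: 4-byte form → F1 9C 8D A1.
U+0929: 3-byte form → E0 A4 A9.
U+12021: 4-byte form → F0 92 80 A1.
U+20BD: 3-byte form → E2 82 BD.
U+050A: 2-byte form → D4 8A.
U+00AF: 2-byte form → C2 AF.
Concatenated (18 bytes): F1 9C 8D A1 E0 A4 A9 F0 92 80 A1 E2 82 BD D4 8A C2 AF.

F1 9C 8D A1 E0 A4 A9 F0 92 80 A1 E2 82 BD D4 8A C2 AF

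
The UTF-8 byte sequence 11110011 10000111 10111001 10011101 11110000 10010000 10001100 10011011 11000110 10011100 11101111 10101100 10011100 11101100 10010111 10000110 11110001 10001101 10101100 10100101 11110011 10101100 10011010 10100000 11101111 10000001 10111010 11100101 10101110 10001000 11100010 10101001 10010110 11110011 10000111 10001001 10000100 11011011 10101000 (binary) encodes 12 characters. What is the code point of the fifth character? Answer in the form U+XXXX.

U+C5C6

Offset 0: leading byte 0xF3 = 11110011 → 4-byte char #1 = F3 87 B9 9D.
Offset 4: leading byte 0xF0 = 11110000 → 4-byte char #2 = F0 90 8C 9B.
Offset 8: leading byte 0xC6 = 11000110 → 2-byte char #3 = C6 9C.
Offset 10: leading byte 0xEF = 11101111 → 3-byte char #4 = EF AC 9C.
Offset 13: leading byte 0xEC = 11101100 → 3-byte char #5 = EC 97 86.
Leading byte 0xEC = 11101100 matches 1110xxxx → 3-byte sequence.
Byte 1: 0xEC = 11101100, payload 1100 (4 bits).
Byte 2: 0x97 = 10010111 (10xxxxxx ✓), payload 010111.
Byte 3: 0x86 = 10000110 (10xxxxxx ✓), payload 000110.
Concatenate: 1100010111000110 = 0xC5C6 (16 bits → U+C5C6).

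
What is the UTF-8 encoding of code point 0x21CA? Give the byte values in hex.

U+21CA = 0x21CA = 8650 decimal. In range U+0800–U+FFFF → 3-byte form: 1110xxxx 10xxxxxx 10xxxxxx.
Binary (16 bits): 0010000111001010.
Split 4+6+6: 0010 | 000111 | 001010.
Byte 1: 11100010 = 0xE2.
Byte 2: 10000111 = 0x87.
Byte 3: 10001010 = 0x8A.

E2 87 8A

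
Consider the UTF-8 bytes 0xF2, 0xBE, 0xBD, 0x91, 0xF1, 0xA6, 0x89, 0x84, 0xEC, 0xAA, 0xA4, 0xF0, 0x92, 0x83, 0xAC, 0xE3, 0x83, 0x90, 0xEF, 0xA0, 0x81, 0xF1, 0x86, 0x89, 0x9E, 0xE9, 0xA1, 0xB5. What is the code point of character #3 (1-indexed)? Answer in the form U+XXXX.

Offset 0: leading byte 0xF2 = 11110010 → 4-byte char #1 = F2 BE BD 91.
Offset 4: leading byte 0xF1 = 11110001 → 4-byte char #2 = F1 A6 89 84.
Offset 8: leading byte 0xEC = 11101100 → 3-byte char #3 = EC AA A4.
Leading byte 0xEC = 11101100 matches 1110xxxx → 3-byte sequence.
Byte 1: 0xEC = 11101100, payload 1100 (4 bits).
Byte 2: 0xAA = 10101010 (10xxxxxx ✓), payload 101010.
Byte 3: 0xA4 = 10100100 (10xxxxxx ✓), payload 100100.
Concatenate: 1100101010100100 = 0xCAA4 (16 bits → U+CAA4).

U+CAA4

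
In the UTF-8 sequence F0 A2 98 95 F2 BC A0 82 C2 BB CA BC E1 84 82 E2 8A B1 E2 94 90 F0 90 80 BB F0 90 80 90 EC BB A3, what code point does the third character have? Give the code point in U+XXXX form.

U+00BB

Offset 0: leading byte 0xF0 = 11110000 → 4-byte char #1 = F0 A2 98 95.
Offset 4: leading byte 0xF2 = 11110010 → 4-byte char #2 = F2 BC A0 82.
Offset 8: leading byte 0xC2 = 11000010 → 2-byte char #3 = C2 BB.
Leading byte 0xC2 = 11000010 matches 110xxxxx → 2-byte sequence.
Byte 1: 0xC2 = 11000010, payload 00010 (5 bits).
Byte 2: 0xBB = 10111011 (10xxxxxx ✓), payload 111011.
Concatenate: 00010111011 = 0xBB (11 bits → U+00BB).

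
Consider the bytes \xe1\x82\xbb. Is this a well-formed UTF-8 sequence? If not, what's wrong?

valid

Leading byte 0xE1 = 11100001 → 3-byte form.
Continuation bytes 0x82=10000010, 0xBB=10111011 all match 10xxxxxx.
Decoded value 0x10BB is ≥ 0x800 (shortest form) and not a surrogate.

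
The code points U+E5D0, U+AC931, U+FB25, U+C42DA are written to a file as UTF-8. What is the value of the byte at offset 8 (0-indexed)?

U+E5D0 → 3-byte form EE 97 90 at offsets 0–2.
U+AC931 → 4-byte form F2 AC A4 B1 at offsets 3–6.
U+FB25 → 3-byte form EF AC A5 at offsets 7–9.
Offset 8 falls in char 3's range; it's byte 2 of EF AC A5 = 0xAC.

0xAC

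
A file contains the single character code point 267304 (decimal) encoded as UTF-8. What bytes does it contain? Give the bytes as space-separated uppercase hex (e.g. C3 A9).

F1 81 90 A8

U+41428 = 0x41428 = 267304 decimal. In range U+10000–U+10FFFF → 4-byte form: 11110xxx 10xxxxxx 10xxxxxx 10xxxxxx.
Binary (21 bits): 001000001010000101000.
Split 3+6+6+6: 001 | 000001 | 010000 | 101000.
Byte 1: 11110001 = 0xF1.
Byte 2: 10000001 = 0x81.
Byte 3: 10010000 = 0x90.
Byte 4: 10101000 = 0xA8.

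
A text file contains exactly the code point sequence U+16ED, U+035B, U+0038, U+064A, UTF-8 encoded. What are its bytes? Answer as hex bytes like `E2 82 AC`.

U+16ED: 3-byte form → E1 9B AD.
U+035B: 2-byte form → CD 9B.
U+0038: 1-byte form → 38.
U+064A: 2-byte form → D9 8A.
Concatenated (8 bytes): E1 9B AD CD 9B 38 D9 8A.

E1 9B AD CD 9B 38 D9 8A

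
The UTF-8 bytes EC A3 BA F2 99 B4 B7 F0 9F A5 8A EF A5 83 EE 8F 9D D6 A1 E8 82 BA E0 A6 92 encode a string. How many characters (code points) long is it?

Byte at offset 0: 0xEC = 11101100 → 3-byte char (#1). Advance 3.
Byte at offset 3: 0xF2 = 11110010 → 4-byte char (#2). Advance 4.
Byte at offset 7: 0xF0 = 11110000 → 4-byte char (#3). Advance 4.
Byte at offset 11: 0xEF = 11101111 → 3-byte char (#4). Advance 3.
Byte at offset 14: 0xEE = 11101110 → 3-byte char (#5). Advance 3.
Byte at offset 17: 0xD6 = 11010110 → 2-byte char (#6). Advance 2.
Byte at offset 19: 0xE8 = 11101000 → 3-byte char (#7). Advance 3.
Byte at offset 22: 0xE0 = 11100000 → 3-byte char (#8). Advance 3.
Reached end at offset 25 after 8 code points.

8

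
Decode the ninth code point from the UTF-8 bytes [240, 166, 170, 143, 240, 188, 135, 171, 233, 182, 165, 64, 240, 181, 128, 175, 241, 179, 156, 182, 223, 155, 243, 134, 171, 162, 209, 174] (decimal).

U+046E

Offset 0: leading byte 0xF0 = 11110000 → 4-byte char #1 = F0 A6 AA 8F.
Offset 4: leading byte 0xF0 = 11110000 → 4-byte char #2 = F0 BC 87 AB.
Offset 8: leading byte 0xE9 = 11101001 → 3-byte char #3 = E9 B6 A5.
Offset 11: leading byte 0x40 = 01000000 → 1-byte char #4 = 40.
Offset 12: leading byte 0xF0 = 11110000 → 4-byte char #5 = F0 B5 80 AF.
Offset 16: leading byte 0xF1 = 11110001 → 4-byte char #6 = F1 B3 9C B6.
Offset 20: leading byte 0xDF = 11011111 → 2-byte char #7 = DF 9B.
Offset 22: leading byte 0xF3 = 11110011 → 4-byte char #8 = F3 86 AB A2.
Offset 26: leading byte 0xD1 = 11010001 → 2-byte char #9 = D1 AE.
Leading byte 0xD1 = 11010001 matches 110xxxxx → 2-byte sequence.
Byte 1: 0xD1 = 11010001, payload 10001 (5 bits).
Byte 2: 0xAE = 10101110 (10xxxxxx ✓), payload 101110.
Concatenate: 10001101110 = 0x46E (11 bits → U+046E).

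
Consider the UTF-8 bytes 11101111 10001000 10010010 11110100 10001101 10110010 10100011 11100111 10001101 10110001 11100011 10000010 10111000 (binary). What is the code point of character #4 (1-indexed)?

U+30B8

Offset 0: leading byte 0xEF = 11101111 → 3-byte char #1 = EF 88 92.
Offset 3: leading byte 0xF4 = 11110100 → 4-byte char #2 = F4 8D B2 A3.
Offset 7: leading byte 0xE7 = 11100111 → 3-byte char #3 = E7 8D B1.
Offset 10: leading byte 0xE3 = 11100011 → 3-byte char #4 = E3 82 B8.
Leading byte 0xE3 = 11100011 matches 1110xxxx → 3-byte sequence.
Byte 1: 0xE3 = 11100011, payload 0011 (4 bits).
Byte 2: 0x82 = 10000010 (10xxxxxx ✓), payload 000010.
Byte 3: 0xB8 = 10111000 (10xxxxxx ✓), payload 111000.
Concatenate: 0011000010111000 = 0x30B8 (16 bits → U+30B8).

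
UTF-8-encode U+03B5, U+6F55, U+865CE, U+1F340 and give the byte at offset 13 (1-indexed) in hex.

0x80

1-indexed offset 13 is 0-indexed offset 12.
U+03B5 → 2-byte form CE B5 at offsets 0–1.
U+6F55 → 3-byte form E6 BD 95 at offsets 2–4.
U+865CE → 4-byte form F2 86 97 8E at offsets 5–8.
U+1F340 → 4-byte form F0 9F 8D 80 at offsets 9–12.
Offset 12 falls in char 4's range; it's byte 4 of F0 9F 8D 80 = 0x80.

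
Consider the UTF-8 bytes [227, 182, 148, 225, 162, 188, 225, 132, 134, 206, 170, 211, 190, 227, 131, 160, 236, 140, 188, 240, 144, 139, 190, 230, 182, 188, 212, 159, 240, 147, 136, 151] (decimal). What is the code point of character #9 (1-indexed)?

U+6DBC

Offset 0: leading byte 0xE3 = 11100011 → 3-byte char #1 = E3 B6 94.
Offset 3: leading byte 0xE1 = 11100001 → 3-byte char #2 = E1 A2 BC.
Offset 6: leading byte 0xE1 = 11100001 → 3-byte char #3 = E1 84 86.
Offset 9: leading byte 0xCE = 11001110 → 2-byte char #4 = CE AA.
Offset 11: leading byte 0xD3 = 11010011 → 2-byte char #5 = D3 BE.
Offset 13: leading byte 0xE3 = 11100011 → 3-byte char #6 = E3 83 A0.
Offset 16: leading byte 0xEC = 11101100 → 3-byte char #7 = EC 8C BC.
Offset 19: leading byte 0xF0 = 11110000 → 4-byte char #8 = F0 90 8B BE.
Offset 23: leading byte 0xE6 = 11100110 → 3-byte char #9 = E6 B6 BC.
Leading byte 0xE6 = 11100110 matches 1110xxxx → 3-byte sequence.
Byte 1: 0xE6 = 11100110, payload 0110 (4 bits).
Byte 2: 0xB6 = 10110110 (10xxxxxx ✓), payload 110110.
Byte 3: 0xBC = 10111100 (10xxxxxx ✓), payload 111100.
Concatenate: 0110110110111100 = 0x6DBC (16 bits → U+6DBC).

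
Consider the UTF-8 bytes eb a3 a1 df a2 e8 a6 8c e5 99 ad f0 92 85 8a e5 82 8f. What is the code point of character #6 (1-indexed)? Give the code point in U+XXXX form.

U+508F

Offset 0: leading byte 0xEB = 11101011 → 3-byte char #1 = EB A3 A1.
Offset 3: leading byte 0xDF = 11011111 → 2-byte char #2 = DF A2.
Offset 5: leading byte 0xE8 = 11101000 → 3-byte char #3 = E8 A6 8C.
Offset 8: leading byte 0xE5 = 11100101 → 3-byte char #4 = E5 99 AD.
Offset 11: leading byte 0xF0 = 11110000 → 4-byte char #5 = F0 92 85 8A.
Offset 15: leading byte 0xE5 = 11100101 → 3-byte char #6 = E5 82 8F.
Leading byte 0xE5 = 11100101 matches 1110xxxx → 3-byte sequence.
Byte 1: 0xE5 = 11100101, payload 0101 (4 bits).
Byte 2: 0x82 = 10000010 (10xxxxxx ✓), payload 000010.
Byte 3: 0x8F = 10001111 (10xxxxxx ✓), payload 001111.
Concatenate: 0101000010001111 = 0x508F (16 bits → U+508F).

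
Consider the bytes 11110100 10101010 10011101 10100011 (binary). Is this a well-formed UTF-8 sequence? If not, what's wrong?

Leading byte 0xF4 = 11110100 → 4-byte form.
Payload = 0x12A763, which exceeds U+10FFFF, the maximum Unicode code point. (Leading bytes F5–FF, or F4 followed by ≥ 0x90, are invalid.)

invalid (encodes a value above U+10FFFF)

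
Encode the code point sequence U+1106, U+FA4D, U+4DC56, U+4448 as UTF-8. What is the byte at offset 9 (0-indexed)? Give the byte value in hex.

0x96

U+1106 → 3-byte form E1 84 86 at offsets 0–2.
U+FA4D → 3-byte form EF A9 8D at offsets 3–5.
U+4DC56 → 4-byte form F1 8D B1 96 at offsets 6–9.
Offset 9 falls in char 3's range; it's byte 4 of F1 8D B1 96 = 0x96.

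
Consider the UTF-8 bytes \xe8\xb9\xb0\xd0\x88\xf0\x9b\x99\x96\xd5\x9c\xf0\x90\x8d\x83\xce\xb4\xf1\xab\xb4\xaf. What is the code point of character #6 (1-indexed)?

Offset 0: leading byte 0xE8 = 11101000 → 3-byte char #1 = E8 B9 B0.
Offset 3: leading byte 0xD0 = 11010000 → 2-byte char #2 = D0 88.
Offset 5: leading byte 0xF0 = 11110000 → 4-byte char #3 = F0 9B 99 96.
Offset 9: leading byte 0xD5 = 11010101 → 2-byte char #4 = D5 9C.
Offset 11: leading byte 0xF0 = 11110000 → 4-byte char #5 = F0 90 8D 83.
Offset 15: leading byte 0xCE = 11001110 → 2-byte char #6 = CE B4.
Leading byte 0xCE = 11001110 matches 110xxxxx → 2-byte sequence.
Byte 1: 0xCE = 11001110, payload 01110 (5 bits).
Byte 2: 0xB4 = 10110100 (10xxxxxx ✓), payload 110100.
Concatenate: 01110110100 = 0x3B4 (11 bits → U+03B4).

U+03B4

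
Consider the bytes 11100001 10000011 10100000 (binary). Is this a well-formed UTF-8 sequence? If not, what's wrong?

valid

Leading byte 0xE1 = 11100001 → 3-byte form.
Continuation bytes 0x83=10000011, 0xA0=10100000 all match 10xxxxxx.
Decoded value 0x10E0 is ≥ 0x800 (shortest form) and not a surrogate.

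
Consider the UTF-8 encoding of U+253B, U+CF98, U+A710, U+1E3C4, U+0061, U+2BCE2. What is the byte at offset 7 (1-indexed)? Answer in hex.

1-indexed offset 7 is 0-indexed offset 6.
U+253B → 3-byte form E2 94 BB at offsets 0–2.
U+CF98 → 3-byte form EC BE 98 at offsets 3–5.
U+A710 → 3-byte form EA 9C 90 at offsets 6–8.
Offset 6 falls in char 3's range; it's byte 1 of EA 9C 90 = 0xEA.

0xEA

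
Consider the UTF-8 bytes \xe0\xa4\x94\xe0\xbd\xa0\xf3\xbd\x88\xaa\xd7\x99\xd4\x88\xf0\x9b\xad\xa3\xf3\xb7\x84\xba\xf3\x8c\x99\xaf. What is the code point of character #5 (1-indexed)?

U+0508

Offset 0: leading byte 0xE0 = 11100000 → 3-byte char #1 = E0 A4 94.
Offset 3: leading byte 0xE0 = 11100000 → 3-byte char #2 = E0 BD A0.
Offset 6: leading byte 0xF3 = 11110011 → 4-byte char #3 = F3 BD 88 AA.
Offset 10: leading byte 0xD7 = 11010111 → 2-byte char #4 = D7 99.
Offset 12: leading byte 0xD4 = 11010100 → 2-byte char #5 = D4 88.
Leading byte 0xD4 = 11010100 matches 110xxxxx → 2-byte sequence.
Byte 1: 0xD4 = 11010100, payload 10100 (5 bits).
Byte 2: 0x88 = 10001000 (10xxxxxx ✓), payload 001000.
Concatenate: 10100001000 = 0x508 (11 bits → U+0508).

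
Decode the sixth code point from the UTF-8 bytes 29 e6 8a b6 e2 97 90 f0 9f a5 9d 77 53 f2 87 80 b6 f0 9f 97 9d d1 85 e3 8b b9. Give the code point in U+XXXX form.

Offset 0: leading byte 0x29 = 00101001 → 1-byte char #1 = 29.
Offset 1: leading byte 0xE6 = 11100110 → 3-byte char #2 = E6 8A B6.
Offset 4: leading byte 0xE2 = 11100010 → 3-byte char #3 = E2 97 90.
Offset 7: leading byte 0xF0 = 11110000 → 4-byte char #4 = F0 9F A5 9D.
Offset 11: leading byte 0x77 = 01110111 → 1-byte char #5 = 77.
Offset 12: leading byte 0x53 = 01010011 → 1-byte char #6 = 53.
Leading byte 0x53 = 01010011 matches 0xxxxxxx → 1-byte sequence.
Byte 1: 0x53 = 01010011, payload 1010011 (7 bits).
Concatenate: 1010011 = 0x53 (7 bits → U+0053).

U+0053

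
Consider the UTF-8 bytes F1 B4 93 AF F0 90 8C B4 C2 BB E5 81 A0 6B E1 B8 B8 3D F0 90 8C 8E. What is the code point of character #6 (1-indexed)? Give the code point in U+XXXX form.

Offset 0: leading byte 0xF1 = 11110001 → 4-byte char #1 = F1 B4 93 AF.
Offset 4: leading byte 0xF0 = 11110000 → 4-byte char #2 = F0 90 8C B4.
Offset 8: leading byte 0xC2 = 11000010 → 2-byte char #3 = C2 BB.
Offset 10: leading byte 0xE5 = 11100101 → 3-byte char #4 = E5 81 A0.
Offset 13: leading byte 0x6B = 01101011 → 1-byte char #5 = 6B.
Offset 14: leading byte 0xE1 = 11100001 → 3-byte char #6 = E1 B8 B8.
Leading byte 0xE1 = 11100001 matches 1110xxxx → 3-byte sequence.
Byte 1: 0xE1 = 11100001, payload 0001 (4 bits).
Byte 2: 0xB8 = 10111000 (10xxxxxx ✓), payload 111000.
Byte 3: 0xB8 = 10111000 (10xxxxxx ✓), payload 111000.
Concatenate: 0001111000111000 = 0x1E38 (16 bits → U+1E38).

U+1E38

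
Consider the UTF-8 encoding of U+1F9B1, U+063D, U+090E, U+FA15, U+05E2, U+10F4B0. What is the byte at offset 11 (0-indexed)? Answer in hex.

0x95

U+1F9B1 → 4-byte form F0 9F A6 B1 at offsets 0–3.
U+063D → 2-byte form D8 BD at offsets 4–5.
U+090E → 3-byte form E0 A4 8E at offsets 6–8.
U+FA15 → 3-byte form EF A8 95 at offsets 9–11.
Offset 11 falls in char 4's range; it's byte 3 of EF A8 95 = 0x95.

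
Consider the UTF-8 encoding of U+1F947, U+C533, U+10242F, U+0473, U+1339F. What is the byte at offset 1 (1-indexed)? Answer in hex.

1-indexed offset 1 is 0-indexed offset 0.
U+1F947 → 4-byte form F0 9F A5 87 at offsets 0–3.
Offset 0 falls in char 1's range; it's byte 1 of F0 9F A5 87 = 0xF0.

0xF0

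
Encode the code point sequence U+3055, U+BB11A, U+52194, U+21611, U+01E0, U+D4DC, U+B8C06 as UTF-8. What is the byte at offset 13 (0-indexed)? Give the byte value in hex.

0x98

U+3055 → 3-byte form E3 81 95 at offsets 0–2.
U+BB11A → 4-byte form F2 BB 84 9A at offsets 3–6.
U+52194 → 4-byte form F1 92 86 94 at offsets 7–10.
U+21611 → 4-byte form F0 A1 98 91 at offsets 11–14.
Offset 13 falls in char 4's range; it's byte 3 of F0 A1 98 91 = 0x98.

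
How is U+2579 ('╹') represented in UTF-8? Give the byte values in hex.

U+2579 = 0x2579 = 9593 decimal. In range U+0800–U+FFFF → 3-byte form: 1110xxxx 10xxxxxx 10xxxxxx.
Binary (16 bits): 0010010101111001.
Split 4+6+6: 0010 | 010101 | 111001.
Byte 1: 11100010 = 0xE2.
Byte 2: 10010101 = 0x95.
Byte 3: 10111001 = 0xB9.

E2 95 B9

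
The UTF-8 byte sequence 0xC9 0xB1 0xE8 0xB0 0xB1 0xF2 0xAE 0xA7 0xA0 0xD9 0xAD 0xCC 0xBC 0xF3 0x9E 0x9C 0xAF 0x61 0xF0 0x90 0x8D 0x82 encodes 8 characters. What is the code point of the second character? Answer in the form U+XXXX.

U+8C31

Offset 0: leading byte 0xC9 = 11001001 → 2-byte char #1 = C9 B1.
Offset 2: leading byte 0xE8 = 11101000 → 3-byte char #2 = E8 B0 B1.
Leading byte 0xE8 = 11101000 matches 1110xxxx → 3-byte sequence.
Byte 1: 0xE8 = 11101000, payload 1000 (4 bits).
Byte 2: 0xB0 = 10110000 (10xxxxxx ✓), payload 110000.
Byte 3: 0xB1 = 10110001 (10xxxxxx ✓), payload 110001.
Concatenate: 1000110000110001 = 0x8C31 (16 bits → U+8C31).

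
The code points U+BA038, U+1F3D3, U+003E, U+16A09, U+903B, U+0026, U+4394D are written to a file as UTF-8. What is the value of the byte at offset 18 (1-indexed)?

0xF1

1-indexed offset 18 is 0-indexed offset 17.
U+BA038 → 4-byte form F2 BA 80 B8 at offsets 0–3.
U+1F3D3 → 4-byte form F0 9F 8F 93 at offsets 4–7.
U+003E → 1-byte form 3E at offsets 8–8.
U+16A09 → 4-byte form F0 96 A8 89 at offsets 9–12.
U+903B → 3-byte form E9 80 BB at offsets 13–15.
U+0026 → 1-byte form 26 at offsets 16–16.
U+4394D → 4-byte form F1 83 A5 8D at offsets 17–20.
Offset 17 falls in char 7's range; it's byte 1 of F1 83 A5 8D = 0xF1.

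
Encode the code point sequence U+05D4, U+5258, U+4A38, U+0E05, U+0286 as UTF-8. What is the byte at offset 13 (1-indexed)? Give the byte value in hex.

0x86

1-indexed offset 13 is 0-indexed offset 12.
U+05D4 → 2-byte form D7 94 at offsets 0–1.
U+5258 → 3-byte form E5 89 98 at offsets 2–4.
U+4A38 → 3-byte form E4 A8 B8 at offsets 5–7.
U+0E05 → 3-byte form E0 B8 85 at offsets 8–10.
U+0286 → 2-byte form CA 86 at offsets 11–12.
Offset 12 falls in char 5's range; it's byte 2 of CA 86 = 0x86.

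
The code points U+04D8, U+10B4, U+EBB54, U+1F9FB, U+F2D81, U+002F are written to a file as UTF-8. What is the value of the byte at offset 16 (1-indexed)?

0xB6

1-indexed offset 16 is 0-indexed offset 15.
U+04D8 → 2-byte form D3 98 at offsets 0–1.
U+10B4 → 3-byte form E1 82 B4 at offsets 2–4.
U+EBB54 → 4-byte form F3 AB AD 94 at offsets 5–8.
U+1F9FB → 4-byte form F0 9F A7 BB at offsets 9–12.
U+F2D81 → 4-byte form F3 B2 B6 81 at offsets 13–16.
Offset 15 falls in char 5's range; it's byte 3 of F3 B2 B6 81 = 0xB6.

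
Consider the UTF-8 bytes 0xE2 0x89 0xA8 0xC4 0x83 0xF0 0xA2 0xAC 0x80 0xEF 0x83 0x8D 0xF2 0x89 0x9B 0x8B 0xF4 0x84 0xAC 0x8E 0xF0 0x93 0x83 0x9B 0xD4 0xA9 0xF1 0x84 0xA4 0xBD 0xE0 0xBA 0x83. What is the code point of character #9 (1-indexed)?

U+4493D

Offset 0: leading byte 0xE2 = 11100010 → 3-byte char #1 = E2 89 A8.
Offset 3: leading byte 0xC4 = 11000100 → 2-byte char #2 = C4 83.
Offset 5: leading byte 0xF0 = 11110000 → 4-byte char #3 = F0 A2 AC 80.
Offset 9: leading byte 0xEF = 11101111 → 3-byte char #4 = EF 83 8D.
Offset 12: leading byte 0xF2 = 11110010 → 4-byte char #5 = F2 89 9B 8B.
Offset 16: leading byte 0xF4 = 11110100 → 4-byte char #6 = F4 84 AC 8E.
Offset 20: leading byte 0xF0 = 11110000 → 4-byte char #7 = F0 93 83 9B.
Offset 24: leading byte 0xD4 = 11010100 → 2-byte char #8 = D4 A9.
Offset 26: leading byte 0xF1 = 11110001 → 4-byte char #9 = F1 84 A4 BD.
Leading byte 0xF1 = 11110001 matches 11110xxx → 4-byte sequence.
Byte 1: 0xF1 = 11110001, payload 001 (3 bits).
Byte 2: 0x84 = 10000100 (10xxxxxx ✓), payload 000100.
Byte 3: 0xA4 = 10100100 (10xxxxxx ✓), payload 100100.
Byte 4: 0xBD = 10111101 (10xxxxxx ✓), payload 111101.
Concatenate: 001000100100100111101 = 0x4493D (21 bits → U+4493D).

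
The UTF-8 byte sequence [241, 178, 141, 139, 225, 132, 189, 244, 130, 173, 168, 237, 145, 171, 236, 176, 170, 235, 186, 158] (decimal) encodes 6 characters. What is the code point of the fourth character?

U+D46B

Offset 0: leading byte 0xF1 = 11110001 → 4-byte char #1 = F1 B2 8D 8B.
Offset 4: leading byte 0xE1 = 11100001 → 3-byte char #2 = E1 84 BD.
Offset 7: leading byte 0xF4 = 11110100 → 4-byte char #3 = F4 82 AD A8.
Offset 11: leading byte 0xED = 11101101 → 3-byte char #4 = ED 91 AB.
Leading byte 0xED = 11101101 matches 1110xxxx → 3-byte sequence.
Byte 1: 0xED = 11101101, payload 1101 (4 bits).
Byte 2: 0x91 = 10010001 (10xxxxxx ✓), payload 010001.
Byte 3: 0xAB = 10101011 (10xxxxxx ✓), payload 101011.
Concatenate: 1101010001101011 = 0xD46B (16 bits → U+D46B).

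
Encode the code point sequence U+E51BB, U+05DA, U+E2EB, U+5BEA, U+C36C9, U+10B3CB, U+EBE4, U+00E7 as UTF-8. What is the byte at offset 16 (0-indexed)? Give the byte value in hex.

0xF4

U+E51BB → 4-byte form F3 A5 86 BB at offsets 0–3.
U+05DA → 2-byte form D7 9A at offsets 4–5.
U+E2EB → 3-byte form EE 8B AB at offsets 6–8.
U+5BEA → 3-byte form E5 AF AA at offsets 9–11.
U+C36C9 → 4-byte form F3 83 9B 89 at offsets 12–15.
U+10B3CB → 4-byte form F4 8B 8F 8B at offsets 16–19.
Offset 16 falls in char 6's range; it's byte 1 of F4 8B 8F 8B = 0xF4.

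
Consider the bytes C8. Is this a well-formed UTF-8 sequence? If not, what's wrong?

invalid (sequence truncated)

Leading byte 0xC8 = 11001000 → 2-byte form, but only 1 byte is present.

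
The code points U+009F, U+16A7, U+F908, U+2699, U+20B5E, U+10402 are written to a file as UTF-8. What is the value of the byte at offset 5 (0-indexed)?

0xEF

U+009F → 2-byte form C2 9F at offsets 0–1.
U+16A7 → 3-byte form E1 9A A7 at offsets 2–4.
U+F908 → 3-byte form EF A4 88 at offsets 5–7.
Offset 5 falls in char 3's range; it's byte 1 of EF A4 88 = 0xEF.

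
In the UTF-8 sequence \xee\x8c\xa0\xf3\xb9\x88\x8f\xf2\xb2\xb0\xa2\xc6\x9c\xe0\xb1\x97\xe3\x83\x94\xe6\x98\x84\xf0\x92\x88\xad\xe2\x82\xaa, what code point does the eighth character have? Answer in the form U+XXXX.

Offset 0: leading byte 0xEE = 11101110 → 3-byte char #1 = EE 8C A0.
Offset 3: leading byte 0xF3 = 11110011 → 4-byte char #2 = F3 B9 88 8F.
Offset 7: leading byte 0xF2 = 11110010 → 4-byte char #3 = F2 B2 B0 A2.
Offset 11: leading byte 0xC6 = 11000110 → 2-byte char #4 = C6 9C.
Offset 13: leading byte 0xE0 = 11100000 → 3-byte char #5 = E0 B1 97.
Offset 16: leading byte 0xE3 = 11100011 → 3-byte char #6 = E3 83 94.
Offset 19: leading byte 0xE6 = 11100110 → 3-byte char #7 = E6 98 84.
Offset 22: leading byte 0xF0 = 11110000 → 4-byte char #8 = F0 92 88 AD.
Leading byte 0xF0 = 11110000 matches 11110xxx → 4-byte sequence.
Byte 1: 0xF0 = 11110000, payload 000 (3 bits).
Byte 2: 0x92 = 10010010 (10xxxxxx ✓), payload 010010.
Byte 3: 0x88 = 10001000 (10xxxxxx ✓), payload 001000.
Byte 4: 0xAD = 10101101 (10xxxxxx ✓), payload 101101.
Concatenate: 000010010001000101101 = 0x1222D (21 bits → U+1222D).

U+1222D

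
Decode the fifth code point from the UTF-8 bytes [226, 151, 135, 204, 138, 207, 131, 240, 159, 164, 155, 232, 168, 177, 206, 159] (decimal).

Offset 0: leading byte 0xE2 = 11100010 → 3-byte char #1 = E2 97 87.
Offset 3: leading byte 0xCC = 11001100 → 2-byte char #2 = CC 8A.
Offset 5: leading byte 0xCF = 11001111 → 2-byte char #3 = CF 83.
Offset 7: leading byte 0xF0 = 11110000 → 4-byte char #4 = F0 9F A4 9B.
Offset 11: leading byte 0xE8 = 11101000 → 3-byte char #5 = E8 A8 B1.
Leading byte 0xE8 = 11101000 matches 1110xxxx → 3-byte sequence.
Byte 1: 0xE8 = 11101000, payload 1000 (4 bits).
Byte 2: 0xA8 = 10101000 (10xxxxxx ✓), payload 101000.
Byte 3: 0xB1 = 10110001 (10xxxxxx ✓), payload 110001.
Concatenate: 1000101000110001 = 0x8A31 (16 bits → U+8A31).

U+8A31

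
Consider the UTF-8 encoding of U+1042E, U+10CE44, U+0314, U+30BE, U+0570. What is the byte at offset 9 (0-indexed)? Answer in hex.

U+1042E → 4-byte form F0 90 90 AE at offsets 0–3.
U+10CE44 → 4-byte form F4 8C B9 84 at offsets 4–7.
U+0314 → 2-byte form CC 94 at offsets 8–9.
Offset 9 falls in char 3's range; it's byte 2 of CC 94 = 0x94.

0x94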